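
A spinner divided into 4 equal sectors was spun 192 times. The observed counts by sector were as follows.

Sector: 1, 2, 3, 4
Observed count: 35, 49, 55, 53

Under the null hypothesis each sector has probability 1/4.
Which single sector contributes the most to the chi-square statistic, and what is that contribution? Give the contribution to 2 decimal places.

Expected count for each of the 4 categories: 192/4 = 48.
1: (35 − 48)²/48 = 169/48 = 3.521
2: (49 − 48)²/48 = 1/48 = 0.021
3: (55 − 48)²/48 = 49/48 = 1.021
4: (53 − 48)²/48 = 25/48 = 0.521
The largest term is for 1: 3.52.

1, 3.52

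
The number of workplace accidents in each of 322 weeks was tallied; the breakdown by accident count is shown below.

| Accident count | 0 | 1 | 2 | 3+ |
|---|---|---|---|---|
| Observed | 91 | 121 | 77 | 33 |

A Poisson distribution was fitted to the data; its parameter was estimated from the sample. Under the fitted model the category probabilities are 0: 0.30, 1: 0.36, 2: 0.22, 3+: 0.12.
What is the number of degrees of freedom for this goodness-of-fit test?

2

There are k = 4 categories and 1 parameter estimated from the data, so df = 4 − 1 − 1 = 2.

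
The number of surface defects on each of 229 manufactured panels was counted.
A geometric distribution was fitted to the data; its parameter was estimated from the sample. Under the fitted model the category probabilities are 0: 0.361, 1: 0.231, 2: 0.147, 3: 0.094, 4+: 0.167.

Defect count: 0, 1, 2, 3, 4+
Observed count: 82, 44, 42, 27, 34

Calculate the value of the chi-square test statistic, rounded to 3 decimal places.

Expected counts E_i = n·p_i: 229×0.361 = 82.669, 229×0.231 = 52.899, 229×0.147 = 33.663, 229×0.094 = 21.526, 229×0.167 = 38.243.
0: (82 − 82.669)²/82.669 = 0.447561/82.669 = 0.0054
1: (44 − 52.899)²/52.899 = 79.192201/52.899 = 1.4970
2: (42 − 33.663)²/33.663 = 69.505569/33.663 = 2.0647
3: (27 − 21.526)²/21.526 = 29.964676/21.526 = 1.3920
4+: (34 − 38.243)²/38.243 = 18.003049/38.243 = 0.4708
Sum = 5.430

5.430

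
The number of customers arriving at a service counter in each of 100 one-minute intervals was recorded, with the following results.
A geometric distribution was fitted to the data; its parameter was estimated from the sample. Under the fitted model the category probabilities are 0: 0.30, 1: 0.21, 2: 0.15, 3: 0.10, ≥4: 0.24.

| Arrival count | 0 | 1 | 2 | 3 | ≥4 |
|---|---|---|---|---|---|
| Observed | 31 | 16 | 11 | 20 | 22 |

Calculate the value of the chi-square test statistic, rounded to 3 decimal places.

12.457

Expected counts E_i = n·p_i: 100×0.30 = 30, 100×0.21 = 21, 100×0.15 = 15, 100×0.10 = 10, 100×0.24 = 24.
0: (31 − 30)²/30 = 1/30 = 0.0333
1: (16 − 21)²/21 = 25/21 = 1.1905
2: (11 − 15)²/15 = 16/15 = 1.0667
3: (20 − 10)²/10 = 100/10 = 10.0000
≥4: (22 − 24)²/24 = 4/24 = 0.1667
Sum = 12.457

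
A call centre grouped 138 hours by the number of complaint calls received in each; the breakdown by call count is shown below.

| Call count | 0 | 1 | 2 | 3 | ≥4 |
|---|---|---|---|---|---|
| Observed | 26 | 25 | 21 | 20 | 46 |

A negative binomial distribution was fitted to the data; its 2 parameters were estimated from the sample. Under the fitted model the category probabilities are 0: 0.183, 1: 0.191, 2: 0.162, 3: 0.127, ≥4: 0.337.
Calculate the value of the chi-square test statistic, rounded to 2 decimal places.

0.53

Expected counts E_i = n·p_i: 138×0.183 = 25.254, 138×0.191 = 26.358, 138×0.162 = 22.356, 138×0.127 = 17.526, 138×0.337 = 46.506.
χ² = (26−25.254)²/25.254 + (25−26.358)²/26.358 + (21−22.356)²/22.356 + (20−17.526)²/17.526 + (46−46.506)²/46.506
   = 0.022 + 0.070 + 0.082 + 0.349 + 0.006
Sum = 0.53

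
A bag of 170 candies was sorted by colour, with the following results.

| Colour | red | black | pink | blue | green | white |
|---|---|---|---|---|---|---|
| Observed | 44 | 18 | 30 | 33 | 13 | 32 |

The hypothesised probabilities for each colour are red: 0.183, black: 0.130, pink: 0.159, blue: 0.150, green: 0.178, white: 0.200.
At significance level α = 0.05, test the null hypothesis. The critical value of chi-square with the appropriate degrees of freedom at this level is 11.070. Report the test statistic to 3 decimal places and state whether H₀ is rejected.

Expected counts E_i = n·p_i: 170×0.183 = 31.11, 170×0.130 = 22.1, 170×0.159 = 27.03, 170×0.150 = 25.5, 170×0.178 = 30.26, 170×0.200 = 34.
χ² = (44−31.11)²/31.11 + (18−22.1)²/22.1 + (30−27.03)²/27.03 + (33−25.5)²/25.5 + (13−30.26)²/30.26 + (32−34)²/34
   = 5.3408 + 0.7606 + 0.3263 + 2.2059 + 9.8449 + 0.1176
Sum = 18.596
df = 5. Since 18.596 > 11.070, we reject H₀.

18.596; reject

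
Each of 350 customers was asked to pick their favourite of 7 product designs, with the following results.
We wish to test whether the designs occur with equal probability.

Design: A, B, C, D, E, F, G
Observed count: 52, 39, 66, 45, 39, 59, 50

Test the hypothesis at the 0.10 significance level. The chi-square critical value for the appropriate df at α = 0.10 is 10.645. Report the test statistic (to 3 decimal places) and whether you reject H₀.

Under H₀ each category has probability 1/7, so each expected count is 350/7 = 50.
cat         O        E   (O−E)²/E
A          52       50     0.0800
B          39       50     2.4200
C          66       50     5.1200
D          45       50     0.5000
E          39       50     2.4200
F          59       50     1.6200
G          50       50     0.0000
Sum = 12.160
df = 6. Since 12.160 > 10.645, we reject H₀.

12.160; reject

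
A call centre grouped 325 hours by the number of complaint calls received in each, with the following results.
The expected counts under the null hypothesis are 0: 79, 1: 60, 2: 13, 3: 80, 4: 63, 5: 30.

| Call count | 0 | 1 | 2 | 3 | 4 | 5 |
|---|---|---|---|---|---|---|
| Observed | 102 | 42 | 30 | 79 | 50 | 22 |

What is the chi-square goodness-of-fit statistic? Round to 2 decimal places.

χ² = (102−79)²/79 + (42−60)²/60 + (30−13)²/13 + (79−80)²/80 + (50−63)²/63 + (22−30)²/30
   = 6.696 + 5.400 + 22.231 + 0.013 + 2.683 + 2.133
Sum = 39.16

39.16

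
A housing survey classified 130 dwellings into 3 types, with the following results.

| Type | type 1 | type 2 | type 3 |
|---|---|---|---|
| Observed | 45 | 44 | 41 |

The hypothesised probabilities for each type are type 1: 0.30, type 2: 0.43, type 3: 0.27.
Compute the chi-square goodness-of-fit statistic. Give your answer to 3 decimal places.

Expected counts E_i = n·p_i: 130×0.30 = 39, 130×0.43 = 55.9, 130×0.27 = 35.1.
χ² = (45−39)²/39 + (44−55.9)²/55.9 + (41−35.1)²/35.1
   = 0.9231 + 2.5333 + 0.9917
Sum = 4.448

4.448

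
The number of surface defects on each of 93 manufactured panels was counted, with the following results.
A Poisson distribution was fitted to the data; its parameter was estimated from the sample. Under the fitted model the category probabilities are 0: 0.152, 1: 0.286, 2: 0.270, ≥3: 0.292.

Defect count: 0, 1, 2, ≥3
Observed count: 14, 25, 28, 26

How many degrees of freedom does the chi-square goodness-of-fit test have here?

2

There are k = 4 categories and 1 parameter estimated from the data, so df = 4 − 1 − 1 = 2.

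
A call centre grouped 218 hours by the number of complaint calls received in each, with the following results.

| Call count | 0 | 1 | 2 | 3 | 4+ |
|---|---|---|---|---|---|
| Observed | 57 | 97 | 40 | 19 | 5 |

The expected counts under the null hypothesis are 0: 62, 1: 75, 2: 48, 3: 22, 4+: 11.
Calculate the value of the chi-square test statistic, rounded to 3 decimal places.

cat         O        E   (O−E)²/E
0          57       62     0.4032
1          97       75     6.4533
2          40       48     1.3333
3          19       22     0.4091
4+          5       11     3.2727
Sum = 11.872

11.872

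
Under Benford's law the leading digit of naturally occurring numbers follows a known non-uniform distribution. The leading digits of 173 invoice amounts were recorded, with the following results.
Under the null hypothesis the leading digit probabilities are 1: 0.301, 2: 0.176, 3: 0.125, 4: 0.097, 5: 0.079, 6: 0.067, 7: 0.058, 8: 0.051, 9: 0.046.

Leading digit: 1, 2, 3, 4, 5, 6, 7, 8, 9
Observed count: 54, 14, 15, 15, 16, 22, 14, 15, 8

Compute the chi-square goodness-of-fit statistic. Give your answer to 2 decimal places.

Expected counts E_i = n·p_i: 173×0.301 = 52.073, 173×0.176 = 30.448, 173×0.125 = 21.625, 173×0.097 = 16.781, 173×0.079 = 13.667, 173×0.067 = 11.591, 173×0.058 = 10.034, 173×0.051 = 8.823, 173×0.046 = 7.958.
cat         O        E   (O−E)²/E
1          54   52.073      0.071
2          14   30.448      8.885
3          15   21.625      2.030
4          15   16.781      0.189
5          16   13.667      0.398
6          22   11.591      9.348
7          14   10.034      1.568
8          15    8.823      4.325
9           8    7.958      0.000
Sum = 26.81

26.81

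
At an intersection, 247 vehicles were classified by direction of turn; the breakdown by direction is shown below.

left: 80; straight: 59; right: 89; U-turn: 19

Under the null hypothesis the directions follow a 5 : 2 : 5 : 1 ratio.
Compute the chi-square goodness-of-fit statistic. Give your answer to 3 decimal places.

Ratio total = 13. Expected counts: 247×5/13 = 95, 247×2/13 = 38, 247×5/13 = 95, 247×1/13 = 19.
cat           O        E   (O−E)²/E
left         80       95     2.3684
straight     59       38    11.6053
right        89       95     0.3789
U-turn       19       19     0.0000
Sum = 14.353

14.353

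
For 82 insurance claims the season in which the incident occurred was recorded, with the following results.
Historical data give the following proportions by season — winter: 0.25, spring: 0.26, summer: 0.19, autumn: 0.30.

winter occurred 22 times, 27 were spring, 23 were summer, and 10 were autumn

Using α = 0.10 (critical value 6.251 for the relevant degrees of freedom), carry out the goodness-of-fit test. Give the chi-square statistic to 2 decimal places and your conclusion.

13.82; reject

Expected counts E_i = n·p_i: 82×0.25 = 20.5, 82×0.26 = 21.32, 82×0.19 = 15.58, 82×0.30 = 24.6.
χ² = (22−20.5)²/20.5 + (27−21.32)²/21.32 + (23−15.58)²/15.58 + (10−24.6)²/24.6
   = 0.110 + 1.513 + 3.534 + 8.665
Sum = 13.82
df = 3. Since 13.82 > 6.251, we reject H₀.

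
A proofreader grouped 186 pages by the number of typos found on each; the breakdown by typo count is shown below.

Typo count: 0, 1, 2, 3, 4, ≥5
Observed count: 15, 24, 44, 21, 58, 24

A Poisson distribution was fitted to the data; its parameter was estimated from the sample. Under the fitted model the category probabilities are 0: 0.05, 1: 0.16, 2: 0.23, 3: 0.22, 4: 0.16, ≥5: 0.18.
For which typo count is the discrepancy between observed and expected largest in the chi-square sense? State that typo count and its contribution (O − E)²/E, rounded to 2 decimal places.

Expected counts E_i = n·p_i: 186×0.05 = 9.3, 186×0.16 = 29.76, 186×0.23 = 42.78, 186×0.22 = 40.92, 186×0.16 = 29.76, 186×0.18 = 33.48.
cat         O        E   (O−E)²/E
0          15      9.3      3.494
1          24    29.76      1.115
2          44    42.78      0.035
3          21    40.92      9.697
4          58    29.76     26.798
≥5         24    33.48      2.684
The largest term is for 4: 26.80.

4, 26.80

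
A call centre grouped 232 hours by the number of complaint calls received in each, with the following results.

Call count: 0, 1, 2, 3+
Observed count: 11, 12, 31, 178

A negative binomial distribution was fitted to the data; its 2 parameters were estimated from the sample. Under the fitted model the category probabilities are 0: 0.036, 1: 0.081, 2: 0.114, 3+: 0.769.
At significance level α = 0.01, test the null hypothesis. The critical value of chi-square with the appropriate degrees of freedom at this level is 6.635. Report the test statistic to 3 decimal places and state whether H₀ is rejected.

Expected counts E_i = n·p_i: 232×0.036 = 8.352, 232×0.081 = 18.792, 232×0.114 = 26.448, 232×0.769 = 178.408.
cat         O        E   (O−E)²/E
0          11    8.352     0.8395
1          12   18.792     2.4548
2          31   26.448     0.7835
3+        178  178.408     0.0009
Sum = 4.079
df = 1. Since 4.079 < 6.635, we do not reject H₀.

4.079; do not reject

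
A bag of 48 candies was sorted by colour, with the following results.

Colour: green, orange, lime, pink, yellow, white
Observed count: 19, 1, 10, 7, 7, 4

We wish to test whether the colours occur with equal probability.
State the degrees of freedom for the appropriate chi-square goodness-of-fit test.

5

There are k = 6 categories and no parameters were estimated from the data, so df = 6 − 1 = 5.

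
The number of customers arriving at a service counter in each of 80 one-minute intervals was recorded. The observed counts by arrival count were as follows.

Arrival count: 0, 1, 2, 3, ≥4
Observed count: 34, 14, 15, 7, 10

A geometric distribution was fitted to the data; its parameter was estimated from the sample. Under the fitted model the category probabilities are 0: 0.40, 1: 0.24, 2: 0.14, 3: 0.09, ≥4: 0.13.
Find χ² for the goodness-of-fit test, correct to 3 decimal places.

Expected counts E_i = n·p_i: 80×0.40 = 32, 80×0.24 = 19.2, 80×0.14 = 11.2, 80×0.09 = 7.2, 80×0.13 = 10.4.
χ² = (34−32)²/32 + (14−19.2)²/19.2 + (15−11.2)²/11.2 + (7−7.2)²/7.2 + (10−10.4)²/10.4
   = 0.1250 + 1.4083 + 1.2893 + 0.0056 + 0.0154
Sum = 2.844

2.844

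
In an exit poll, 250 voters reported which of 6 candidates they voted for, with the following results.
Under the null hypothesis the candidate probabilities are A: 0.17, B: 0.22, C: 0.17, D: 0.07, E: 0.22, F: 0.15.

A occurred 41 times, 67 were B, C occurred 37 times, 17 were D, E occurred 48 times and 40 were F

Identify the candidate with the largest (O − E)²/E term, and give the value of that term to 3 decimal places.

B, 2.618

Expected counts E_i = n·p_i: 250×0.17 = 42.5, 250×0.22 = 55, 250×0.17 = 42.5, 250×0.07 = 17.5, 250×0.22 = 55, 250×0.15 = 37.5.
cat         O        E   (O−E)²/E
A          41     42.5     0.0529
B          67       55     2.6182
C          37     42.5     0.7118
D          17     17.5     0.0143
E          48       55     0.8909
F          40     37.5     0.1667
The largest term is for B: 2.618.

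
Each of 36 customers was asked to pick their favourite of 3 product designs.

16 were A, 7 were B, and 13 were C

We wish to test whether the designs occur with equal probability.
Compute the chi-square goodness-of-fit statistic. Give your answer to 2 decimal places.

3.50

Expected count for each of the 3 categories: 36/3 = 12.
cat         O        E   (O−E)²/E
A          16       12      1.333
B           7       12      2.083
C          13       12      0.083
Sum = 3.50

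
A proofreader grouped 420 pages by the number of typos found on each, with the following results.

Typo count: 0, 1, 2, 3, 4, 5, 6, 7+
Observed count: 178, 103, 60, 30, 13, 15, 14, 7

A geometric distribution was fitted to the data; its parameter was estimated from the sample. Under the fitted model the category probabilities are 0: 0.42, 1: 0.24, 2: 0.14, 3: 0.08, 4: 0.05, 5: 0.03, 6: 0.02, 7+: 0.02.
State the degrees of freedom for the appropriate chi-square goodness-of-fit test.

There are k = 8 categories and 1 parameter estimated from the data, so df = 8 − 1 − 1 = 6.

6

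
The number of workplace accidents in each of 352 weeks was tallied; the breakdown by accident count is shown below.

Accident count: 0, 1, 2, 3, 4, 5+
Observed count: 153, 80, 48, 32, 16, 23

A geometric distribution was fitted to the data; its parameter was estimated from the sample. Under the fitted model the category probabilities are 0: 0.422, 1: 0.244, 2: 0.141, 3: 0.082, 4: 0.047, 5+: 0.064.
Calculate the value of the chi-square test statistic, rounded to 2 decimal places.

0.96

Expected counts E_i = n·p_i: 352×0.422 = 148.544, 352×0.244 = 85.888, 352×0.141 = 49.632, 352×0.082 = 28.864, 352×0.047 = 16.544, 352×0.064 = 22.528.
χ² = (153−148.544)²/148.544 + (80−85.888)²/85.888 + (48−49.632)²/49.632 + (32−28.864)²/28.864 + (16−16.544)²/16.544 + (23−22.528)²/22.528
   = 0.134 + 0.404 + 0.054 + 0.341 + 0.018 + 0.010
Sum = 0.96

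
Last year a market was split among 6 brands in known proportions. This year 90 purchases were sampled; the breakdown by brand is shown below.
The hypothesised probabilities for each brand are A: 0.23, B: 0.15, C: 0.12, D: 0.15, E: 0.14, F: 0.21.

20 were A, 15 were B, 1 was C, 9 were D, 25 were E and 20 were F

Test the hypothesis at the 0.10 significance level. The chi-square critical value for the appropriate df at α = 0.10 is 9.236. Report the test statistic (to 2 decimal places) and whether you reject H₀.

Expected counts E_i = n·p_i: 90×0.23 = 20.7, 90×0.15 = 13.5, 90×0.12 = 10.8, 90×0.15 = 13.5, 90×0.14 = 12.6, 90×0.21 = 18.9.
A: (20 − 20.7)²/20.7 = 0.49/20.7 = 0.024
B: (15 − 13.5)²/13.5 = 2.25/13.5 = 0.167
C: (1 − 10.8)²/10.8 = 96.04/10.8 = 8.893
D: (9 − 13.5)²/13.5 = 20.25/13.5 = 1.500
E: (25 − 12.6)²/12.6 = 153.76/12.6 = 12.203
F: (20 − 18.9)²/18.9 = 1.21/18.9 = 0.064
Sum = 22.85
df = 5. Since 22.85 > 9.236, we reject H₀.

22.85; reject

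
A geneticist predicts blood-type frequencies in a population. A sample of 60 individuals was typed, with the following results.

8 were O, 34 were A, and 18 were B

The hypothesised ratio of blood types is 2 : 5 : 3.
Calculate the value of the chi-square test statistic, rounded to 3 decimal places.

Ratio total = 10. Expected counts: 60×2/10 = 12, 60×5/10 = 30, 60×3/10 = 18.
cat         O        E   (O−E)²/E
O           8       12     1.3333
A          34       30     0.5333
B          18       18     0.0000
Sum = 1.867

1.867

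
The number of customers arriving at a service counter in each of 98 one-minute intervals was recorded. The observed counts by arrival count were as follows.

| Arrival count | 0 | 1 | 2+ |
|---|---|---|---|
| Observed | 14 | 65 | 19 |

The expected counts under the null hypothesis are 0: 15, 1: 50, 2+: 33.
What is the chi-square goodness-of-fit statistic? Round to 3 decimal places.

10.506

0: (14 − 15)²/15 = 1/15 = 0.0667
1: (65 − 50)²/50 = 225/50 = 4.5000
2+: (19 − 33)²/33 = 196/33 = 5.9394
Sum = 10.506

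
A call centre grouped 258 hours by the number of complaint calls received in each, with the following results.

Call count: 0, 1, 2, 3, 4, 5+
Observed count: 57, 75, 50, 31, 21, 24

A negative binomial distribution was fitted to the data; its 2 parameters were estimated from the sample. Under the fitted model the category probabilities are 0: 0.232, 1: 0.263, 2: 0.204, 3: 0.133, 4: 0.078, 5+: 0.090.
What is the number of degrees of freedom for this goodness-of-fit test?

There are k = 6 categories and 2 parameters estimated from the data, so df = 6 − 1 − 2 = 3.

3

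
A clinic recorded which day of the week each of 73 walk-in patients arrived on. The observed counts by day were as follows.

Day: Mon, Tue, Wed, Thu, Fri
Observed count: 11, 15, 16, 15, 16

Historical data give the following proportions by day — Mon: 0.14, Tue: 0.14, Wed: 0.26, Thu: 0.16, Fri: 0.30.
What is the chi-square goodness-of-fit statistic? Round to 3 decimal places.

Expected counts E_i = n·p_i: 73×0.14 = 10.22, 73×0.14 = 10.22, 73×0.26 = 18.98, 73×0.16 = 11.68, 73×0.30 = 21.9.
χ² = (11−10.22)²/10.22 + (15−10.22)²/10.22 + (16−18.98)²/18.98 + (15−11.68)²/11.68 + (16−21.9)²/21.9
   = 0.0595 + 2.2357 + 0.4679 + 0.9437 + 1.5895
Sum = 5.296

5.296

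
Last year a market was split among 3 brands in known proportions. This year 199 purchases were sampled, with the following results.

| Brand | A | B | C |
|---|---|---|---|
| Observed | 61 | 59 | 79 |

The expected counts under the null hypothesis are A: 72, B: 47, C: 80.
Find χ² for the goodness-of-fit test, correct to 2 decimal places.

4.76

χ² = (61−72)²/72 + (59−47)²/47 + (79−80)²/80
   = 1.681 + 3.064 + 0.013
Sum = 4.76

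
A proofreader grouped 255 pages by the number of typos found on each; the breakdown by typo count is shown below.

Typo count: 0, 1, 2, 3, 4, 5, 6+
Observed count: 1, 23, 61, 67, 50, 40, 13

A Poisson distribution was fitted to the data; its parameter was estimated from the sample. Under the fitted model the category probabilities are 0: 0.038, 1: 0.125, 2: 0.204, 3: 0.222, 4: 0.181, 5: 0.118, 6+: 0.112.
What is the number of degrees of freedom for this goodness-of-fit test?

5

There are k = 7 categories and 1 parameter estimated from the data, so df = 7 − 1 − 1 = 5.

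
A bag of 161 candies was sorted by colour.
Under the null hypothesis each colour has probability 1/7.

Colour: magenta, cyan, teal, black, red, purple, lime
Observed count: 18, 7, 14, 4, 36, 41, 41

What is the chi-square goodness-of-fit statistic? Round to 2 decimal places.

Under H₀ each category has probability 1/7, so each expected count is 161/7 = 23.
χ² = (18−23)²/23 + (7−23)²/23 + (14−23)²/23 + (4−23)²/23 + (36−23)²/23 + (41−23)²/23 + (41−23)²/23
   = 1.087 + 11.130 + 3.522 + 15.696 + 7.348 + 14.087 + 14.087
Sum = 66.96

66.96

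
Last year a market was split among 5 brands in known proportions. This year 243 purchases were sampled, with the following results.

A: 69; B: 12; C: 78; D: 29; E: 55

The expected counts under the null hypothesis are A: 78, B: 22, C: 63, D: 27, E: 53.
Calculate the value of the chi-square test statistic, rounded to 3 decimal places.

9.379

cat         O        E   (O−E)²/E
A          69       78     1.0385
B          12       22     4.5455
C          78       63     3.5714
D          29       27     0.1481
E          55       53     0.0755
Sum = 9.379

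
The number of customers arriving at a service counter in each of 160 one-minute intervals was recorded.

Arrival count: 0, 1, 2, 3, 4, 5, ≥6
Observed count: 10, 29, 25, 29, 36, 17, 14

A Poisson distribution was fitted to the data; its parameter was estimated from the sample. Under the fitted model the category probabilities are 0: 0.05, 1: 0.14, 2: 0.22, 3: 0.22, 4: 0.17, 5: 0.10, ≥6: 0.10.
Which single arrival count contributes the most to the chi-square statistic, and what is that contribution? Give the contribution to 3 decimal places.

2, 2.956

Expected counts E_i = n·p_i: 160×0.05 = 8, 160×0.14 = 22.4, 160×0.22 = 35.2, 160×0.22 = 35.2, 160×0.17 = 27.2, 160×0.10 = 16, 160×0.10 = 16.
χ² = (10−8)²/8 + (29−22.4)²/22.4 + (25−35.2)²/35.2 + (29−35.2)²/35.2 + (36−27.2)²/27.2 + (17−16)²/16 + (14−16)²/16
   = 0.5000 + 1.9446 + 2.9557 + 1.0920 + 2.8471 + 0.0625 + 0.2500
The largest term is for 2: 2.956.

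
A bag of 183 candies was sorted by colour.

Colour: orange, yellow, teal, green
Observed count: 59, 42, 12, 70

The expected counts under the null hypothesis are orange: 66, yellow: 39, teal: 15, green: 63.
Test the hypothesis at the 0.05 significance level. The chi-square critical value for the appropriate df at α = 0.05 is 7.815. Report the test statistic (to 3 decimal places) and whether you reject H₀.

2.351; do not reject

orange: (59 − 66)²/66 = 49/66 = 0.7424
yellow: (42 − 39)²/39 = 9/39 = 0.2308
teal: (12 − 15)²/15 = 9/15 = 0.6000
green: (70 − 63)²/63 = 49/63 = 0.7778
Sum = 2.351
df = 3. Since 2.351 < 7.815, we do not reject H₀.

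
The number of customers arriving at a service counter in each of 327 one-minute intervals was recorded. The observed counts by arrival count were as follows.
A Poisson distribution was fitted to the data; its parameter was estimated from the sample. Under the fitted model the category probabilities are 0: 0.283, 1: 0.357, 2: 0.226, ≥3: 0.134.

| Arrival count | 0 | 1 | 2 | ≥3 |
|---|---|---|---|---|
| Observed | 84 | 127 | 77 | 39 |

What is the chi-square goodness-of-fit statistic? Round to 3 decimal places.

Expected counts E_i = n·p_i: 327×0.283 = 92.541, 327×0.357 = 116.739, 327×0.226 = 73.902, 327×0.134 = 43.818.
χ² = (84−92.541)²/92.541 + (127−116.739)²/116.739 + (77−73.902)²/73.902 + (39−43.818)²/43.818
   = 0.7883 + 0.9019 + 0.1299 + 0.5298
Sum = 2.350

2.350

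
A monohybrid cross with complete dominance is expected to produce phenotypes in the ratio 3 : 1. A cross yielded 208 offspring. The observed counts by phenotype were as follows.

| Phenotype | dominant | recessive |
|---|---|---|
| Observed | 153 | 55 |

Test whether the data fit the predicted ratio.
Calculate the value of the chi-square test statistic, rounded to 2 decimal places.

0.23

Ratio total = 4. Expected counts: 208×3/4 = 156, 208×1/4 = 52.
cat            O        E   (O−E)²/E
dominant     153      156      0.058
recessive     55       52      0.173
Sum = 0.23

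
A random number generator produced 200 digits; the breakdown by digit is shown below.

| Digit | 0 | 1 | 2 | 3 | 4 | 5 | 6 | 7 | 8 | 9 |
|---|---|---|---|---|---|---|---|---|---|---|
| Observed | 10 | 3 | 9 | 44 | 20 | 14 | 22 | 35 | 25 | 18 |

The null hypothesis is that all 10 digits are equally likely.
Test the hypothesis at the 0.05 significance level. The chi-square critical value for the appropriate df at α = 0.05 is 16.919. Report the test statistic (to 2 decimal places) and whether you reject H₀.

69.00; reject

Expected count for each of the 10 categories: 200/10 = 20.
cat         O        E   (O−E)²/E
0          10       20      5.000
1           3       20     14.450
2           9       20      6.050
3          44       20     28.800
4          20       20      0.000
5          14       20      1.800
6          22       20      0.200
7          35       20     11.250
8          25       20      1.250
9          18       20      0.200
Sum = 69.00
df = 9. Since 69.00 > 16.919, we reject H₀.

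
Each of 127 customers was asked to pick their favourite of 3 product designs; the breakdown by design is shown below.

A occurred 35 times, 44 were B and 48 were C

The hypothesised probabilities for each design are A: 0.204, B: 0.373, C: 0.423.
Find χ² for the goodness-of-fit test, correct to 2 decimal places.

Expected counts E_i = n·p_i: 127×0.204 = 25.908, 127×0.373 = 47.371, 127×0.423 = 53.721.
χ² = (35−25.908)²/25.908 + (44−47.371)²/47.371 + (48−53.721)²/53.721
   = 3.191 + 0.240 + 0.609
Sum = 4.04

4.04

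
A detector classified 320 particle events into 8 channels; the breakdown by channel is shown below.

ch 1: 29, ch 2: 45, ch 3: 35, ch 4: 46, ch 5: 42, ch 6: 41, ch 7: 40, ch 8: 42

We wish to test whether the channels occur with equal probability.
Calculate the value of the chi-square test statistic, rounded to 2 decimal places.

Under H₀ each category has probability 1/8, so each expected count is 320/8 = 40.
χ² = (29−40)²/40 + (45−40)²/40 + (35−40)²/40 + (46−40)²/40 + (42−40)²/40 + (41−40)²/40 + (40−40)²/40 + (42−40)²/40
   = 3.025 + 0.625 + 0.625 + 0.900 + 0.100 + 0.025 + 0.000 + 0.100
Sum = 5.40

5.40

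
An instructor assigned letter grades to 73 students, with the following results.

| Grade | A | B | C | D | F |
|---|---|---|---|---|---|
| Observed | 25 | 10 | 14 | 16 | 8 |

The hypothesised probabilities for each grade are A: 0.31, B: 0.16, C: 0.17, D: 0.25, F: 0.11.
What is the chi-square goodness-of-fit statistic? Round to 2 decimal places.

Expected counts E_i = n·p_i: 73×0.31 = 22.63, 73×0.16 = 11.68, 73×0.17 = 12.41, 73×0.25 = 18.25, 73×0.11 = 8.03.
cat         O        E   (O−E)²/E
A          25    22.63      0.248
B          10    11.68      0.242
C          14    12.41      0.204
D          16    18.25      0.277
F           8     8.03      0.000
Sum = 0.97

0.97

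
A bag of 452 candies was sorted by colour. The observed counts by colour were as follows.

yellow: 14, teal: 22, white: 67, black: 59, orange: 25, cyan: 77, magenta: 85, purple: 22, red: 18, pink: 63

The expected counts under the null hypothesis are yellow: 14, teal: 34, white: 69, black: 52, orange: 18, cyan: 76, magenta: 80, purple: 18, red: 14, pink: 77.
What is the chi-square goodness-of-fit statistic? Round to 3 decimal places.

12.861

cat          O        E   (O−E)²/E
yellow      14       14     0.0000
teal        22       34     4.2353
white       67       69     0.0580
black       59       52     0.9423
orange      25       18     2.7222
cyan        77       76     0.0132
magenta     85       80     0.3125
purple      22       18     0.8889
red         18       14     1.1429
pink        63       77     2.5455
Sum = 12.861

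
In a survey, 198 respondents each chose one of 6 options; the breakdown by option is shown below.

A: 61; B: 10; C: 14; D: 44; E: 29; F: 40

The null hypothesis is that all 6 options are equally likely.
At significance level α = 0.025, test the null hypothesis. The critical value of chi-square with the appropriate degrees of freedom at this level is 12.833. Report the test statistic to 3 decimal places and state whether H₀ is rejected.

56.364; reject

Under H₀ each category has probability 1/6, so each expected count is 198/6 = 33.
χ² = (61−33)²/33 + (10−33)²/33 + (14−33)²/33 + (44−33)²/33 + (29−33)²/33 + (40−33)²/33
   = 23.7576 + 16.0303 + 10.9394 + 3.6667 + 0.4848 + 1.4848
Sum = 56.364
df = 5. Since 56.364 > 12.833, we reject H₀.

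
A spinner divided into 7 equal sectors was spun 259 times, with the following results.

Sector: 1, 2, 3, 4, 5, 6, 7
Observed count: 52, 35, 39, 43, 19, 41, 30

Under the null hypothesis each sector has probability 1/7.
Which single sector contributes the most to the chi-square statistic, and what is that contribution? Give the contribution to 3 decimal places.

5, 8.757

Under H₀ each category has probability 1/7, so each expected count is 259/7 = 37.
1: (52 − 37)²/37 = 225/37 = 6.0811
2: (35 − 37)²/37 = 4/37 = 0.1081
3: (39 − 37)²/37 = 4/37 = 0.1081
4: (43 − 37)²/37 = 36/37 = 0.9730
5: (19 − 37)²/37 = 324/37 = 8.7568
6: (41 − 37)²/37 = 16/37 = 0.4324
7: (30 − 37)²/37 = 49/37 = 1.3243
The largest term is for 5: 8.757.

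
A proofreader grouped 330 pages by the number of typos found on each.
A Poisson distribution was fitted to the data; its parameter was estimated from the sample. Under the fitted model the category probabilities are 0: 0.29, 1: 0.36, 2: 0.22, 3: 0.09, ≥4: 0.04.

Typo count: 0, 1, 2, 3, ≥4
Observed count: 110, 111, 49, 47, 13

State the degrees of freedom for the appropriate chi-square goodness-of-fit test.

There are k = 5 categories and 1 parameter estimated from the data, so df = 5 − 1 − 1 = 3.

3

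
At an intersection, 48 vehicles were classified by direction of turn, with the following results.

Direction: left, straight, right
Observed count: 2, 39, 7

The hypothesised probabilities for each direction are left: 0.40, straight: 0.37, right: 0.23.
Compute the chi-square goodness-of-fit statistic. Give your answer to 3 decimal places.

Expected counts E_i = n·p_i: 48×0.40 = 19.2, 48×0.37 = 17.76, 48×0.23 = 11.04.
cat           O        E   (O−E)²/E
left          2     19.2    15.4083
straight     39    17.76    25.4019
right         7    11.04     1.4784
Sum = 42.289

42.289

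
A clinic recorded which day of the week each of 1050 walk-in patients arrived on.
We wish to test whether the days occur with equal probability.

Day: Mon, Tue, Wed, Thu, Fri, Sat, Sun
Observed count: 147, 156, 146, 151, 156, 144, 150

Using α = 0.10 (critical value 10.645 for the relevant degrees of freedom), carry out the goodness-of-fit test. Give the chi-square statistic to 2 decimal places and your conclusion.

Expected count for each of the 7 categories: 1050/7 = 150.
cat         O        E   (O−E)²/E
Mon       147      150      0.060
Tue       156      150      0.240
Wed       146      150      0.107
Thu       151      150      0.007
Fri       156      150      0.240
Sat       144      150      0.240
Sun       150      150      0.000
Sum = 0.89
df = 6. Since 0.89 < 10.645, we do not reject H₀.

0.89; do not reject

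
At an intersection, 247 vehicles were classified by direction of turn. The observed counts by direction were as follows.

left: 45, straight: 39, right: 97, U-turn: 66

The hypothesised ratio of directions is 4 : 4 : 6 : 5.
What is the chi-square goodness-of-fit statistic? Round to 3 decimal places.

Ratio total = 19. Expected counts: 247×4/19 = 52, 247×4/19 = 52, 247×6/19 = 78, 247×5/19 = 65.
χ² = (45−52)²/52 + (39−52)²/52 + (97−78)²/78 + (66−65)²/65
   = 0.9423 + 3.2500 + 4.6282 + 0.0154
Sum = 8.836

8.836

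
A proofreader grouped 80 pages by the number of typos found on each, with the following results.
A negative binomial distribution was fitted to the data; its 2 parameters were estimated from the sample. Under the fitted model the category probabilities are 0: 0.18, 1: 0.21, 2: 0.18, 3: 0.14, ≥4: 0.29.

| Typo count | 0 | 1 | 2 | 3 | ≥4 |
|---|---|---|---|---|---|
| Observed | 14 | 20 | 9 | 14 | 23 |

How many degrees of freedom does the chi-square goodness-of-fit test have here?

2

There are k = 5 categories and 2 parameters estimated from the data, so df = 5 − 1 − 2 = 2.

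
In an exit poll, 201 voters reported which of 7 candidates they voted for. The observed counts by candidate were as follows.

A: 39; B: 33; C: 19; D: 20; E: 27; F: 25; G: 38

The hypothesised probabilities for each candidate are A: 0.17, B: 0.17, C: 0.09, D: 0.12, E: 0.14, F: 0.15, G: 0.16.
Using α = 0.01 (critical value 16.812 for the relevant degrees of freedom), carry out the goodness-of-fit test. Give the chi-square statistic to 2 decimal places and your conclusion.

Expected counts E_i = n·p_i: 201×0.17 = 34.17, 201×0.17 = 34.17, 201×0.09 = 18.09, 201×0.12 = 24.12, 201×0.14 = 28.14, 201×0.15 = 30.15, 201×0.16 = 32.16.
A: (39 − 34.17)²/34.17 = 23.3289/34.17 = 0.683
B: (33 − 34.17)²/34.17 = 1.3689/34.17 = 0.040
C: (19 − 18.09)²/18.09 = 0.8281/18.09 = 0.046
D: (20 − 24.12)²/24.12 = 16.9744/24.12 = 0.704
E: (27 − 28.14)²/28.14 = 1.2996/28.14 = 0.046
F: (25 − 30.15)²/30.15 = 26.5225/30.15 = 0.880
G: (38 − 32.16)²/32.16 = 34.1056/32.16 = 1.060
Sum = 3.46
df = 6. Since 3.46 < 16.812, we do not reject H₀.

3.46; do not reject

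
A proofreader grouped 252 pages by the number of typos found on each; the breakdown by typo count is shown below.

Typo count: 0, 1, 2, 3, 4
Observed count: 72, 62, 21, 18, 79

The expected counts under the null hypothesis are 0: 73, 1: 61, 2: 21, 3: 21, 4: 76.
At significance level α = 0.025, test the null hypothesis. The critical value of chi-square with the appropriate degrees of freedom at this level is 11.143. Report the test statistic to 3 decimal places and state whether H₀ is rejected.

0.577; do not reject

cat         O        E   (O−E)²/E
0          72       73     0.0137
1          62       61     0.0164
2          21       21     0.0000
3          18       21     0.4286
4          79       76     0.1184
Sum = 0.577
df = 4. Since 0.577 < 11.143, we do not reject H₀.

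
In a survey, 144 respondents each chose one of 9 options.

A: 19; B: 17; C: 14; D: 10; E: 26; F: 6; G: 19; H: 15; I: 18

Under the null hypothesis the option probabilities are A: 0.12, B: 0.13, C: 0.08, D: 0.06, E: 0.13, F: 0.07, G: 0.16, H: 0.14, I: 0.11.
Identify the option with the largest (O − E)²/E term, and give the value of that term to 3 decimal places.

Expected counts E_i = n·p_i: 144×0.12 = 17.28, 144×0.13 = 18.72, 144×0.08 = 11.52, 144×0.06 = 8.64, 144×0.13 = 18.72, 144×0.07 = 10.08, 144×0.16 = 23.04, 144×0.14 = 20.16, 144×0.11 = 15.84.
A: (19 − 17.28)²/17.28 = 2.9584/17.28 = 0.1712
B: (17 − 18.72)²/18.72 = 2.9584/18.72 = 0.1580
C: (14 − 11.52)²/11.52 = 6.1504/11.52 = 0.5339
D: (10 − 8.64)²/8.64 = 1.8496/8.64 = 0.2141
E: (26 − 18.72)²/18.72 = 52.9984/18.72 = 2.8311
F: (6 − 10.08)²/10.08 = 16.6464/10.08 = 1.6514
G: (19 − 23.04)²/23.04 = 16.3216/23.04 = 0.7084
H: (15 − 20.16)²/20.16 = 26.6256/20.16 = 1.3207
I: (18 − 15.84)²/15.84 = 4.6656/15.84 = 0.2945
The largest term is for E: 2.831.

E, 2.831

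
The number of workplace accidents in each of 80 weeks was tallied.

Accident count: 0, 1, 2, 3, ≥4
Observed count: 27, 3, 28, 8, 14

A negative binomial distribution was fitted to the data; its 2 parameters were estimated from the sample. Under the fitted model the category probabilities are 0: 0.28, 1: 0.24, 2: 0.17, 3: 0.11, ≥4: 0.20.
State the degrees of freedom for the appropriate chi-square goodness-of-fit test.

2

There are k = 5 categories and 2 parameters estimated from the data, so df = 5 − 1 − 2 = 2.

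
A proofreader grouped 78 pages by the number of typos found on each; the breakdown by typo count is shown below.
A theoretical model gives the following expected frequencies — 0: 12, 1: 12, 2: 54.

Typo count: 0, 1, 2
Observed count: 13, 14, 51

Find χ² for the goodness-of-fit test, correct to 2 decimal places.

χ² = (13−12)²/12 + (14−12)²/12 + (51−54)²/54
   = 0.083 + 0.333 + 0.167
Sum = 0.58

0.58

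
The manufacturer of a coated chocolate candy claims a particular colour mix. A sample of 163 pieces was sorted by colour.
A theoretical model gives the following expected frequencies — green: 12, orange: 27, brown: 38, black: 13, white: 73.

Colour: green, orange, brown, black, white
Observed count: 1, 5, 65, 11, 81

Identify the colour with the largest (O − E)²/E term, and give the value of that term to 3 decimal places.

brown, 19.184

green: (1 − 12)²/12 = 121/12 = 10.0833
orange: (5 − 27)²/27 = 484/27 = 17.9259
brown: (65 − 38)²/38 = 729/38 = 19.1842
black: (11 − 13)²/13 = 4/13 = 0.3077
white: (81 − 73)²/73 = 64/73 = 0.8767
The largest term is for brown: 19.184.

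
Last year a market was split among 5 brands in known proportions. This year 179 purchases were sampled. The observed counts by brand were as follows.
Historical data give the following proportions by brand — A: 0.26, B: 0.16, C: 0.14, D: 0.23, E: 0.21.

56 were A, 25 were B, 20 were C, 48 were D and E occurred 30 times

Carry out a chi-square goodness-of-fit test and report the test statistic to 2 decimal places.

6.07

Expected counts E_i = n·p_i: 179×0.26 = 46.54, 179×0.16 = 28.64, 179×0.14 = 25.06, 179×0.23 = 41.17, 179×0.21 = 37.59.
χ² = (56−46.54)²/46.54 + (25−28.64)²/28.64 + (20−25.06)²/25.06 + (48−41.17)²/41.17 + (30−37.59)²/37.59
   = 1.923 + 0.463 + 1.022 + 1.133 + 1.533
Sum = 6.07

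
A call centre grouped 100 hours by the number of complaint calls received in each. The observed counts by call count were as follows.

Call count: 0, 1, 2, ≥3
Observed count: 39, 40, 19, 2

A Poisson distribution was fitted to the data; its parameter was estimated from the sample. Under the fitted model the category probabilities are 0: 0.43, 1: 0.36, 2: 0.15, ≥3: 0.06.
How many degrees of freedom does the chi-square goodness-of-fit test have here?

There are k = 4 categories and 1 parameter estimated from the data, so df = 4 − 1 − 1 = 2.

2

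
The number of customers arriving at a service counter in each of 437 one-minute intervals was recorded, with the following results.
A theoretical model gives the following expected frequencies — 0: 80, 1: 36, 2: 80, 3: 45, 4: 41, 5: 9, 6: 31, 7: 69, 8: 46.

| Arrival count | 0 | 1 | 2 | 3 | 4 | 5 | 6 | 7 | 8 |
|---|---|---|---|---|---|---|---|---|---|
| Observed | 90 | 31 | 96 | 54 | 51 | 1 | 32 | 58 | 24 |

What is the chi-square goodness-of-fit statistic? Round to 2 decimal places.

28.80

0: (90 − 80)²/80 = 100/80 = 1.250
1: (31 − 36)²/36 = 25/36 = 0.694
2: (96 − 80)²/80 = 256/80 = 3.200
3: (54 − 45)²/45 = 81/45 = 1.800
4: (51 − 41)²/41 = 100/41 = 2.439
5: (1 − 9)²/9 = 64/9 = 7.111
6: (32 − 31)²/31 = 1/31 = 0.032
7: (58 − 69)²/69 = 121/69 = 1.754
8: (24 − 46)²/46 = 484/46 = 10.522
Sum = 28.80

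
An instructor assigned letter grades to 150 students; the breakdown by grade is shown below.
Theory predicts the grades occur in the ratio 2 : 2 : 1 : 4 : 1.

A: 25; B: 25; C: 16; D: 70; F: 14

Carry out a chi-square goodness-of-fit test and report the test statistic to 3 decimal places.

Ratio total = 10. Expected counts: 150×2/10 = 30, 150×2/10 = 30, 150×1/10 = 15, 150×4/10 = 60, 150×1/10 = 15.
χ² = (25−30)²/30 + (25−30)²/30 + (16−15)²/15 + (70−60)²/60 + (14−15)²/15
   = 0.8333 + 0.8333 + 0.0667 + 1.6667 + 0.0667
Sum = 3.467

3.467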